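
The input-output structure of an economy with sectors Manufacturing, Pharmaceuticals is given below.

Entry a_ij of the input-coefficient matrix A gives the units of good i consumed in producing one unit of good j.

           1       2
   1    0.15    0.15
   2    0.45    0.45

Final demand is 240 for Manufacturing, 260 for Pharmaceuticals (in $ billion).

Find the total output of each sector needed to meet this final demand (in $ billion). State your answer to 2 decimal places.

I − A =
  [   0.85    -0.15]
  [  -0.45     0.55]
det(I−A) = (0.85)(0.55) − (-0.15)(-0.45) = 0.4000
adj(I−A) = [[0.55, 0.15], [0.45, 0.85]]
(I − A)⁻¹ = adj(I−A) / det(I−A) ≈
  [   1.3750     0.3750]
  [   1.1250     2.1250]
x = (I − A)⁻¹ d = adj(I−A)·d / det(I−A), with det(I−A) = 0.4000:
  x_1 = (0.55·240 + 0.15·260) / 0.4000 = 171.00 / 0.4000 = 427.50
  x_2 = (0.45·240 + 0.85·260) / 0.4000 = 329.00 / 0.4000 = 822.50

x_1 = 427.50, x_2 = 822.50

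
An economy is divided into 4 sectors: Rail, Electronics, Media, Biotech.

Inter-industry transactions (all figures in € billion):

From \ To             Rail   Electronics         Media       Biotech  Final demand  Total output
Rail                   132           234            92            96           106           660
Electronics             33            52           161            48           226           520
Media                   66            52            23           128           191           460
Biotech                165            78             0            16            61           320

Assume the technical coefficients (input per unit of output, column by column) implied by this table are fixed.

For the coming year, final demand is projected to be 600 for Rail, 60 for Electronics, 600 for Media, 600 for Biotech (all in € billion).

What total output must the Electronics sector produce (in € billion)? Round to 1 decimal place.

Technical coefficients a_ij = z_ij / X_j:
  a_RR = 132/660 = 0.20, a_ER = 33/660 = 0.05, a_MR = 66/660 = 0.10, a_BR = 165/660 = 0.25
  a_RE = 234/520 = 0.45, a_EE = 52/520 = 0.10, a_ME = 52/520 = 0.10, a_BE = 78/520 = 0.15
  a_RM = 92/460 = 0.20, a_EM = 161/460 = 0.35, a_MM = 23/460 = 0.05, a_BM = 0/460 = 0.00
  a_RB = 96/320 = 0.30, a_EB = 48/320 = 0.15, a_MB = 128/320 = 0.40, a_BB = 16/320 = 0.05
I − A =
  [   0.80    -0.45    -0.20    -0.30]
  [  -0.05     0.90    -0.35    -0.15]
  [  -0.10    -0.10     0.95    -0.40]
  [  -0.25    -0.15     0.00     0.95]
Compute the cofactors C_ij = (−1)^(i+j)·(3×3 minor ij) of I−A; the adjugate is their transpose:
adj(I−A) = Cᵀ =
  [ 0.736625   0.479875   0.331875   0.448125]
  [ 0.149000   0.611750   0.256750   0.251750]
  [ 0.184750   0.208750   0.558000   0.326250]
  [ 0.217375   0.222875   0.127875   0.599875]
det(I−A) = Σ_j (I−A)_1j·C_1j = (0.80)(0.736625) + (-0.45)(0.149000) + (-0.20)(0.184750) + (-0.30)(0.217375) = 0.4200875
(I − A)⁻¹ = adj(I−A) / det(I−A) ≈
  [   1.7535     1.1423     0.7900     1.0667]
  [   0.3547     1.4562     0.6112     0.5993]
  [   0.4398     0.4969     1.3283     0.7766]
  [   0.5175     0.5305     0.3044     1.4280]
x = (I − A)⁻¹ d = adj(I−A)·d / det(I−A), with det(I−A) = 0.4200875:
  x_R = (0.736625·600 + 0.479875·60 + 0.331875·600 + 0.448125·600) / 0.4200875 = 938.7675 / 0.4200875 ≈ 2234.7
  x_E = (0.149000·600 + 0.611750·60 + 0.256750·600 + 0.251750·600) / 0.4200875 = 431.205 / 0.4200875 ≈ 1026.5
  x_M = (0.184750·600 + 0.208750·60 + 0.558000·600 + 0.326250·600) / 0.4200875 = 653.925 / 0.4200875 ≈ 1556.6
  x_B = (0.217375·600 + 0.222875·60 + 0.127875·600 + 0.599875·600) / 0.4200875 = 580.4475 / 0.4200875 ≈ 1381.7

x_E = 1026.5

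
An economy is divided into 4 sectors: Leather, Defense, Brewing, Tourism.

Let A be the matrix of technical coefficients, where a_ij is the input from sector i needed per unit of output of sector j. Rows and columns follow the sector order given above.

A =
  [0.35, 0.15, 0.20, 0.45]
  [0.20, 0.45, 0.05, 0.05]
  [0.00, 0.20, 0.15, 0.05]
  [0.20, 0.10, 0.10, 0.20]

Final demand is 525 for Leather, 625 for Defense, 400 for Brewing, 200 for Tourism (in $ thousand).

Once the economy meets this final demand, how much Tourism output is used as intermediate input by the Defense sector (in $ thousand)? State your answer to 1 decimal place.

z_TD = 229.6

I − A =
  [   0.65    -0.15    -0.20    -0.45]
  [  -0.20     0.55    -0.05    -0.05]
  [   0.00    -0.20     0.85    -0.05]
  [  -0.20    -0.10    -0.10     0.80]
Compute the cofactors C_ij = (−1)^(i+j)·(3×3 minor ij) of I−A; the adjugate is their transpose:
adj(I−A) = Cᵀ =
  [ 0.357750   0.181500   0.120750   0.220125]
  [ 0.144000   0.360250   0.067750   0.107750]
  [ 0.040500   0.090750   0.198750   0.040875]
  [ 0.112500   0.101750   0.063500   0.263875]
det(I−A) = Σ_j (I−A)_1j·C_1j = (0.65)(0.357750) + (-0.15)(0.144000) + (-0.20)(0.040500) + (-0.45)(0.112500) = 0.1522125
(I − A)⁻¹ = adj(I−A) / det(I−A) ≈
  [   2.3503     1.1924     0.7933     1.4462]
  [   0.9460     2.3668     0.4451     0.7079]
  [   0.2661     0.5962     1.3057     0.2685]
  [   0.7391     0.6685     0.4172     1.7336]
First solve x = (I − A)⁻¹ d = adj(I−A)·d / det(I−A); in particular x_D = (0.144000·525 + 0.360250·625 + 0.067750·400 + 0.107750·200) / 0.1522125 = 349.40625 / 0.1522125 ≈ 2295.516.
Intermediate flow from T to D: z_TD = a_TD · x_D = 0.10 × 349.40625 / 0.1522125 = 34.940625 / 0.1522125 ≈ 229.6.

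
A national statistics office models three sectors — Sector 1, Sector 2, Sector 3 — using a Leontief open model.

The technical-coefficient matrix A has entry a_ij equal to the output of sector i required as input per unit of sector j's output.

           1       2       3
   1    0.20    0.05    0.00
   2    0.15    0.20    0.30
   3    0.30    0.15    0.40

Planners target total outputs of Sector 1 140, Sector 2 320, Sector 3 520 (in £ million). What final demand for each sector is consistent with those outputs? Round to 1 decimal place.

d_1 = 96.0, d_2 = 79.0, d_3 = 222.0

I − A =
  [   0.80    -0.05     0.00]
  [  -0.15     0.80    -0.30]
  [  -0.30    -0.15     0.60]
d = (I − A) x:
  d_1 = (+0.80)·140 + (-0.05)·320 + (+0.00)·520 = 96.0
  d_2 = (-0.15)·140 + (+0.80)·320 + (-0.30)·520 = 79.0
  d_3 = (-0.30)·140 + (-0.15)·320 + (+0.60)·520 = 222.0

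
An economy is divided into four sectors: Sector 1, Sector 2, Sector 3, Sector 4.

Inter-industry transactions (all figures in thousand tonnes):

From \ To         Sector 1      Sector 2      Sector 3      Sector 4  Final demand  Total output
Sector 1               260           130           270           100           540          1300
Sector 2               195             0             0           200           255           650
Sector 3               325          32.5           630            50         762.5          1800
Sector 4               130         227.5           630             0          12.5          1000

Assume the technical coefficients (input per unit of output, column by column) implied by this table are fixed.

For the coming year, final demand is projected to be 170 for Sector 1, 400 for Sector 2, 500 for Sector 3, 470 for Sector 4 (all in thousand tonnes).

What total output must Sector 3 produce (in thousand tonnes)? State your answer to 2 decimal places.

x_3 = 1228.51

Technical coefficients a_ij = z_ij / X_j:
  a_11 = 260/1300 = 0.20, a_21 = 195/1300 = 0.15, a_31 = 325/1300 = 0.25, a_41 = 130/1300 = 0.10
  a_12 = 130/650 = 0.20, a_22 = 0/650 = 0.00, a_32 = 32.5/650 = 0.05, a_42 = 227.5/650 = 0.35
  a_13 = 270/1800 = 0.15, a_23 = 0/1800 = 0.00, a_33 = 630/1800 = 0.35, a_43 = 630/1800 = 0.35
  a_14 = 100/1000 = 0.10, a_24 = 200/1000 = 0.20, a_34 = 50/1000 = 0.05, a_44 = 0/1000 = 0.00
I − A =
  [   0.80    -0.20    -0.15    -0.10]
  [  -0.15     1.00     0.00    -0.20]
  [  -0.25    -0.05     0.65    -0.05]
  [  -0.10    -0.35    -0.35     1.00]
Compute the cofactors C_ij = (−1)^(i+j)·(3×3 minor ij) of I−A; the adjugate is their transpose:
adj(I−A) = Cᵀ =
  [ 0.583500   0.161125   0.188500   0.100000]
  [ 0.125375   0.452500   0.086750   0.107375]
  [ 0.248625   0.113250   0.694750   0.082250]
  [ 0.189250   0.214125   0.292375   0.461875]
det(I−A) = Σ_j (I−A)_1j·C_1j = (0.80)(0.583500) + (-0.20)(0.125375) + (-0.15)(0.248625) + (-0.10)(0.189250) = 0.38550625
(I − A)⁻¹ = adj(I−A) / det(I−A) ≈
  [   1.5136     0.4180     0.4890     0.2594]
  [   0.3252     1.1738     0.2250     0.2785]
  [   0.6449     0.2938     1.8022     0.2134]
  [   0.4909     0.5554     0.7584     1.1981]
x = (I − A)⁻¹ d = adj(I−A)·d / det(I−A), with det(I−A) = 0.38550625:
  x_1 = (0.583500·170 + 0.161125·400 + 0.188500·500 + 0.100000·470) / 0.38550625 = 304.895 / 0.38550625 ≈ 790.90
  x_2 = (0.125375·170 + 0.452500·400 + 0.086750·500 + 0.107375·470) / 0.38550625 = 296.155 / 0.38550625 ≈ 768.22
  x_3 = (0.248625·170 + 0.113250·400 + 0.694750·500 + 0.082250·470) / 0.38550625 = 473.59875 / 0.38550625 ≈ 1228.51
  x_4 = (0.189250·170 + 0.214125·400 + 0.292375·500 + 0.461875·470) / 0.38550625 = 481.09125 / 0.38550625 ≈ 1247.95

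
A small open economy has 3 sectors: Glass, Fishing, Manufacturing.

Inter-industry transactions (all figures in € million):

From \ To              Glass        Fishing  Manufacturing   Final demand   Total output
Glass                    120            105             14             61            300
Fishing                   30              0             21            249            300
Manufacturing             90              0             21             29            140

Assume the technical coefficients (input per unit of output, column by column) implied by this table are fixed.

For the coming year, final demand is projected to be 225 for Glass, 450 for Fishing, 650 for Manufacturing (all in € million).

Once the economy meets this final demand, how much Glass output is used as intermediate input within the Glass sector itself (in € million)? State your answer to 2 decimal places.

z_11 = 390.56

Technical coefficients a_ij = z_ij / X_j:
  a_11 = 120/300 = 0.40, a_21 = 30/300 = 0.10, a_31 = 90/300 = 0.30
  a_12 = 105/300 = 0.35, a_22 = 0/300 = 0.00, a_32 = 0/300 = 0.00
  a_13 = 14/140 = 0.10, a_23 = 21/140 = 0.15, a_33 = 21/140 = 0.15
I − A =
  [   0.60    -0.35    -0.10]
  [  -0.10     1.00    -0.15]
  [  -0.30     0.00     0.85]
Cofactors of I−A, C_ij = (−1)^(i+j)·(minor ij) (rows/columns in the sector order above):
  C_11 = (1.00)(0.85) − (-0.15)(0.00) = 0.8500
  C_12 = −[(-0.10)(0.85) − (-0.15)(-0.30)] = 0.1300
  C_13 = (-0.10)(0.00) − (1.00)(-0.30) = 0.3000
  C_21 = −[(-0.35)(0.85) − (-0.10)(0.00)] = 0.2975
  C_22 = (0.60)(0.85) − (-0.10)(-0.30) = 0.4800
  C_23 = −[(0.60)(0.00) − (-0.35)(-0.30)] = 0.1050
  C_31 = (-0.35)(-0.15) − (-0.10)(1.00) = 0.1525
  C_32 = −[(0.60)(-0.15) − (-0.10)(-0.10)] = 0.1000
  C_33 = (0.60)(1.00) − (-0.35)(-0.10) = 0.5650
det(I−A) = Σ_j (I−A)_1j·C_1j = (0.60)(0.8500) + (-0.35)(0.1300) + (-0.10)(0.3000) = 0.4345
adj(I−A) = Cᵀ =
  [ 0.8500   0.2975   0.1525]
  [ 0.1300   0.4800   0.1000]
  [ 0.3000   0.1050   0.5650]
(I − A)⁻¹ = adj(I−A) / det(I−A) ≈
  [   1.9563     0.6847     0.3510]
  [   0.2992     1.1047     0.2301]
  [   0.6904     0.2417     1.3003]
First solve x = (I − A)⁻¹ d = adj(I−A)·d / det(I−A); in particular x_1 = (0.8500·225 + 0.2975·450 + 0.1525·650) / 0.4345 = 424.25 / 0.4345 ≈ 976.4097.
Intermediate flow from 1 to 1: z_11 = a_11 · x_1 = 0.40 × 424.25 / 0.4345 = 169.70 / 0.4345 ≈ 390.56.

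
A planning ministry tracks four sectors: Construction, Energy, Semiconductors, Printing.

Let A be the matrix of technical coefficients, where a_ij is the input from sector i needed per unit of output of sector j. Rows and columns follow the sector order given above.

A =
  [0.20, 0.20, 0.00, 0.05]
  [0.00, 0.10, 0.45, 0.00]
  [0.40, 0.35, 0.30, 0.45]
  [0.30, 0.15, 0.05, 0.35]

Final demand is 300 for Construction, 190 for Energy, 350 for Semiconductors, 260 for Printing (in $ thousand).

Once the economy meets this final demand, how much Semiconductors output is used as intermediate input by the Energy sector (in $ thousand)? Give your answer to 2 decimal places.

z_SE = 525.89

I − A =
  [   0.80    -0.20     0.00    -0.05]
  [   0.00     0.90    -0.45     0.00]
  [  -0.40    -0.35     0.70    -0.45]
  [  -0.30    -0.15    -0.05     0.65]
Compute the cofactors C_ij = (−1)^(i+j)·(3×3 minor ij) of I−A; the adjugate is their transpose:
adj(I−A) = Cᵀ =
  [ 0.256500   0.092625   0.064125   0.064125]
  [ 0.177750   0.334500   0.227250   0.171000]
  [ 0.355500   0.312750   0.454500   0.342000]
  [ 0.186750   0.144000   0.117000   0.342000]
det(I−A) = Σ_j (I−A)_1j·C_1j = (0.80)(0.256500) + (-0.20)(0.177750) + (0.00)(0.355500) + (-0.05)(0.186750) = 0.1603125
(I − A)⁻¹ = adj(I−A) / det(I−A) ≈
  [   1.6000     0.5778     0.4000     0.4000]
  [   1.1088     2.0865     1.4175     1.0667]
  [   2.2175     1.9509     2.8351     2.1333]
  [   1.1649     0.8982     0.7298     2.1333]
First solve x = (I − A)⁻¹ d = adj(I−A)·d / det(I−A); in particular x_E = (0.177750·300 + 0.334500·190 + 0.227250·350 + 0.171000·260) / 0.1603125 = 240.8775 / 0.1603125 ≈ 1502.5497.
Intermediate flow from S to E: z_SE = a_SE · x_E = 0.35 × 240.8775 / 0.1603125 = 84.307125 / 0.1603125 ≈ 525.89.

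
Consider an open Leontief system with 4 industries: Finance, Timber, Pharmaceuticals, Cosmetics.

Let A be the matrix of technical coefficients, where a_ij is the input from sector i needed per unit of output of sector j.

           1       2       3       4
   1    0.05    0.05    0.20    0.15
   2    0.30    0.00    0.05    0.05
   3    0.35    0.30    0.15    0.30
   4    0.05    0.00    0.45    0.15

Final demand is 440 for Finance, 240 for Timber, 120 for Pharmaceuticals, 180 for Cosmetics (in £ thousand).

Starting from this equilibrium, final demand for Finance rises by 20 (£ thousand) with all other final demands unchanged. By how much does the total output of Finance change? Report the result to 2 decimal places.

Δx_1 = 27.33

I − A =
  [   0.95    -0.05    -0.20    -0.15]
  [  -0.30     1.00    -0.05    -0.05]
  [  -0.35    -0.30     0.85    -0.30]
  [  -0.05     0.00    -0.45     0.85]
Compute the cofactors C_ij = (−1)^(i+j)·(3×3 minor ij) of I−A; the adjugate is their transpose:
adj(I−A) = Cᵀ =
  [ 0.568000   0.100625   0.240750   0.191125]
  [ 0.201875   0.465625   0.133125   0.110000]
  [ 0.389750   0.255625   0.787125   0.361625]
  [ 0.239750   0.141250   0.430875   0.691625]
det(I−A) = Σ_j (I−A)_1j·C_1j = (0.95)(0.568000) + (-0.05)(0.201875) + (-0.20)(0.389750) + (-0.15)(0.239750) = 0.41559375
(I − A)⁻¹ = adj(I−A) / det(I−A) ≈
  [   1.3667     0.2421     0.5793     0.4599]
  [   0.4858     1.1204     0.3203     0.2647]
  [   0.9378     0.6151     1.8940     0.8701]
  [   0.5769     0.3399     1.0368     1.6642]
Δx = (I − A)⁻¹ Δd with Δd having +20 in the Finance component and 0 elsewhere.
So Δx_1 = L_11 · (+20), where L_11 = adj(I−A)_11 / det(I−A) = 0.568000 / 0.41559375.
Δx_1 = 0.568000 × (+20) / 0.41559375 = 11.36 / 0.41559375 ≈ 27.33.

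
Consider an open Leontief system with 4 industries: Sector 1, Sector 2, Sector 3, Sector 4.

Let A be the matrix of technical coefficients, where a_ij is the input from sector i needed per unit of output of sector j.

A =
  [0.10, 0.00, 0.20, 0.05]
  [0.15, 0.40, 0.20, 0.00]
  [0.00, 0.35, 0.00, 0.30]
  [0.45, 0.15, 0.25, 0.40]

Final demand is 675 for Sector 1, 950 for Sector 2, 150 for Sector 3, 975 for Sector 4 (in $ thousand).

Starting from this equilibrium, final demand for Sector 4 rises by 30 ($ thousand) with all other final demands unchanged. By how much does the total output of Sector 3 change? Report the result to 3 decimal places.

Δx_3 = 24.688

I − A =
  [   0.90     0.00    -0.20    -0.05]
  [  -0.15     0.60    -0.20     0.00]
  [   0.00    -0.35     1.00    -0.30]
  [  -0.45    -0.15    -0.25     0.60]
Compute the cofactors C_ij = (−1)^(i+j)·(3×3 minor ij) of I−A; the adjugate is their transpose:
adj(I−A) = Cᵀ =
  [ 0.264000   0.062875   0.081000   0.062500]
  [ 0.105750   0.423000   0.123375   0.070500]
  [ 0.119250   0.221625   0.309375   0.164625]
  [ 0.274125   0.245250   0.220500   0.466500]
det(I−A) = Σ_j (I−A)_1j·C_1j = (0.90)(0.264000) + (0.00)(0.105750) + (-0.20)(0.119250) + (-0.05)(0.274125) = 0.20004375
(I − A)⁻¹ = adj(I−A) / det(I−A) ≈
  [   1.3197     0.3143     0.4049     0.3124]
  [   0.5286     2.1145     0.6167     0.3524]
  [   0.5961     1.1079     1.5465     0.8229]
  [   1.3703     1.2260     1.1023     2.3320]
Δx = (I − A)⁻¹ Δd with Δd having +30 in the Sector 4 component and 0 elsewhere.
So Δx_3 = L_34 · (+30), where L_34 = adj(I−A)_34 / det(I−A) = 0.164625 / 0.20004375.
Δx_3 = 0.164625 × (+30) / 0.20004375 = 4.93875 / 0.20004375 ≈ 24.688.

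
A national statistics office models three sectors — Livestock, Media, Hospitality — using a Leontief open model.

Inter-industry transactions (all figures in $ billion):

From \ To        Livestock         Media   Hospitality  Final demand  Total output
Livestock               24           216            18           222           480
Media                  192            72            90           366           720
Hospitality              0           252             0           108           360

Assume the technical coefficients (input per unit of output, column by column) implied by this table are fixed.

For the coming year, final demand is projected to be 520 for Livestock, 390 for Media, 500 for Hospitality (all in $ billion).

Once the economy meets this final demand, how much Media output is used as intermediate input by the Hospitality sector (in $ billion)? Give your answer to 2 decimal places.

Technical coefficients a_ij = z_ij / X_j:
  a_11 = 24/480 = 0.05, a_21 = 192/480 = 0.40, a_31 = 0/480 = 0.00
  a_12 = 216/720 = 0.30, a_22 = 72/720 = 0.10, a_32 = 252/720 = 0.35
  a_13 = 18/360 = 0.05, a_23 = 90/360 = 0.25, a_33 = 0/360 = 0.00
I − A =
  [   0.95    -0.30    -0.05]
  [  -0.40     0.90    -0.25]
  [   0.00    -0.35     1.00]
Cofactors of I−A, C_ij = (−1)^(i+j)·(minor ij) (rows/columns in the sector order above):
  C_11 = (0.90)(1.00) − (-0.25)(-0.35) = 0.8125
  C_12 = −[(-0.40)(1.00) − (-0.25)(0.00)] = 0.4000
  C_13 = (-0.40)(-0.35) − (0.90)(0.00) = 0.1400
  C_21 = −[(-0.30)(1.00) − (-0.05)(-0.35)] = 0.3175
  C_22 = (0.95)(1.00) − (-0.05)(0.00) = 0.9500
  C_23 = −[(0.95)(-0.35) − (-0.30)(0.00)] = 0.3325
  C_31 = (-0.30)(-0.25) − (-0.05)(0.90) = 0.1200
  C_32 = −[(0.95)(-0.25) − (-0.05)(-0.40)] = 0.2575
  C_33 = (0.95)(0.90) − (-0.30)(-0.40) = 0.7350
det(I−A) = Σ_j (I−A)_1j·C_1j = (0.95)(0.8125) + (-0.30)(0.4000) + (-0.05)(0.1400) = 0.644875
adj(I−A) = Cᵀ =
  [ 0.8125   0.3175   0.1200]
  [ 0.4000   0.9500   0.2575]
  [ 0.1400   0.3325   0.7350]
(I − A)⁻¹ = adj(I−A) / det(I−A) ≈
  [   1.2599     0.4923     0.1861]
  [   0.6203     1.4732     0.3993]
  [   0.2171     0.5156     1.1398]
First solve x = (I − A)⁻¹ d = adj(I−A)·d / det(I−A); in particular x_3 = (0.1400·520 + 0.3325·390 + 0.7350·500) / 0.644875 = 569.975 / 0.644875 ≈ 883.8535.
Intermediate flow from 2 to 3: z_23 = a_23 · x_3 = 0.25 × 569.975 / 0.644875 = 142.49375 / 0.644875 ≈ 220.96.

z_23 = 220.96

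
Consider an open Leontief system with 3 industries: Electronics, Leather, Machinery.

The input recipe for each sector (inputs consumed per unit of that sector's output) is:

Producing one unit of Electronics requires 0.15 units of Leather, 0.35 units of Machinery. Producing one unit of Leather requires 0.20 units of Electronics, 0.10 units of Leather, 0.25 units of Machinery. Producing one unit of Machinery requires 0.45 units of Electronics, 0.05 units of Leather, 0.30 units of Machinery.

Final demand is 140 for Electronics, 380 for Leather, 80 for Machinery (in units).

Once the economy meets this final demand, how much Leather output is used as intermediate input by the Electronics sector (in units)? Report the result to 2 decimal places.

I − A =
  [   1.00    -0.20    -0.45]
  [  -0.15     0.90    -0.05]
  [  -0.35    -0.25     0.70]
Cofactors of I−A, C_ij = (−1)^(i+j)·(minor ij) (rows/columns in the sector order above):
  C_11 = (0.90)(0.70) − (-0.05)(-0.25) = 0.6175
  C_12 = −[(-0.15)(0.70) − (-0.05)(-0.35)] = 0.1225
  C_13 = (-0.15)(-0.25) − (0.90)(-0.35) = 0.3525
  C_21 = −[(-0.20)(0.70) − (-0.45)(-0.25)] = 0.2525
  C_22 = (1.00)(0.70) − (-0.45)(-0.35) = 0.5425
  C_23 = −[(1.00)(-0.25) − (-0.20)(-0.35)] = 0.3200
  C_31 = (-0.20)(-0.05) − (-0.45)(0.90) = 0.4150
  C_32 = −[(1.00)(-0.05) − (-0.45)(-0.15)] = 0.1175
  C_33 = (1.00)(0.90) − (-0.20)(-0.15) = 0.8700
det(I−A) = Σ_j (I−A)_1j·C_1j = (1.00)(0.6175) + (-0.20)(0.1225) + (-0.45)(0.3525) = 0.434375
adj(I−A) = Cᵀ =
  [ 0.6175   0.2525   0.4150]
  [ 0.1225   0.5425   0.1175]
  [ 0.3525   0.3200   0.8700]
(I − A)⁻¹ = adj(I−A) / det(I−A) ≈
  [   1.4216     0.5813     0.9554]
  [   0.2820     1.2489     0.2705]
  [   0.8115     0.7367     2.0029]
First solve x = (I − A)⁻¹ d = adj(I−A)·d / det(I−A); in particular x_1 = (0.6175·140 + 0.2525·380 + 0.4150·80) / 0.434375 = 215.60 / 0.434375 ≈ 496.3453.
Intermediate flow from 2 to 1: z_21 = a_21 · x_1 = 0.15 × 215.60 / 0.434375 = 32.34 / 0.434375 ≈ 74.45.

z_21 = 74.45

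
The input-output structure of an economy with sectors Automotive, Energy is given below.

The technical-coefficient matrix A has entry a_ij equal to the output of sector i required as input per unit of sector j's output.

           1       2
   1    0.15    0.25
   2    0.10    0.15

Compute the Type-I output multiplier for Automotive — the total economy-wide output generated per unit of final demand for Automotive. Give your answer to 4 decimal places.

I − A =
  [   0.85    -0.25]
  [  -0.10     0.85]
det(I−A) = (0.85)(0.85) − (-0.25)(-0.10) = 0.6975
adj(I−A) = [[0.85, 0.25], [0.10, 0.85]]
(I − A)⁻¹ = adj(I−A) / det(I−A) ≈
  [   1.21864     0.35842]
  [   0.14337     1.21864]
The output multiplier for sector j is the column-j sum of the Leontief inverse (I − A)⁻¹ = adj(I−A) / det(I−A).
Column 1 of adj(I−A): (0.85, 0.10); det(I−A) = 0.6975.
m_1 = (0.85 + 0.10) / 0.6975 = 0.95 / 0.6975 ≈ 1.3620.

m_1 = 1.3620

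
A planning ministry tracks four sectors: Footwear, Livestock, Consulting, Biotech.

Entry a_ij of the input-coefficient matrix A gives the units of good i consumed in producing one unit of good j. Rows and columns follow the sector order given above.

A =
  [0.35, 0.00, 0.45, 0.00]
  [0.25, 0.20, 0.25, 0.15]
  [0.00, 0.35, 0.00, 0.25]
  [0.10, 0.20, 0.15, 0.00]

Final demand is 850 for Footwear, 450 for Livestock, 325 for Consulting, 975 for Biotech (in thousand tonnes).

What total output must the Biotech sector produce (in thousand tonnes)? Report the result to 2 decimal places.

I − A =
  [   0.65     0.00    -0.45     0.00]
  [  -0.25     0.80    -0.25    -0.15]
  [   0.00    -0.35     1.00    -0.25]
  [  -0.10    -0.20    -0.15     1.00]
Compute the cofactors C_ij = (−1)^(i+j)·(3×3 minor ij) of I−A; the adjugate is their transpose:
adj(I−A) = Cᵀ =
  [ 0.632125   0.180000   0.346500   0.113625]
  [ 0.261875   0.614375   0.296375   0.166250]
  [ 0.125250   0.260000   0.500500   0.164125]
  [ 0.134375   0.179875   0.169000   0.423750]
det(I−A) = Σ_j (I−A)_1j·C_1j = (0.65)(0.632125) + (0.00)(0.261875) + (-0.45)(0.125250) + (0.00)(0.134375) = 0.35451875
(I − A)⁻¹ = adj(I−A) / det(I−A) ≈
  [   1.7831     0.5077     0.9774     0.3205]
  [   0.7387     1.7330     0.8360     0.4689]
  [   0.3533     0.7334     1.4118     0.4630]
  [   0.3790     0.5074     0.4767     1.1953]
x = (I − A)⁻¹ d = adj(I−A)·d / det(I−A), with det(I−A) = 0.35451875:
  x_1 = (0.632125·850 + 0.180000·450 + 0.346500·325 + 0.113625·975) / 0.35451875 = 841.703125 / 0.35451875 ≈ 2374.21
  x_2 = (0.261875·850 + 0.614375·450 + 0.296375·325 + 0.166250·975) / 0.35451875 = 757.478125 / 0.35451875 ≈ 2136.64
  x_3 = (0.125250·850 + 0.260000·450 + 0.500500·325 + 0.164125·975) / 0.35451875 = 546.146875 / 0.35451875 ≈ 1540.53
  x_4 = (0.134375·850 + 0.179875·450 + 0.169000·325 + 0.423750·975) / 0.35451875 = 663.24375 / 0.35451875 ≈ 1870.83

x_4 = 1870.83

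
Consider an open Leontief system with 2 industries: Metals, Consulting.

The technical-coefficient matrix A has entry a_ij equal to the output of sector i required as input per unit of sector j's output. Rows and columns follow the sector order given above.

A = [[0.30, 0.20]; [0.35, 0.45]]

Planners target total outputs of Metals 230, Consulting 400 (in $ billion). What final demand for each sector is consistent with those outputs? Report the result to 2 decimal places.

d_M = 81.00, d_C = 139.50

I − A =
  [   0.70    -0.20]
  [  -0.35     0.55]
d = (I − A) x:
  d_M = (+0.70)·230 + (-0.20)·400 = 81.00
  d_C = (-0.35)·230 + (+0.55)·400 = 139.50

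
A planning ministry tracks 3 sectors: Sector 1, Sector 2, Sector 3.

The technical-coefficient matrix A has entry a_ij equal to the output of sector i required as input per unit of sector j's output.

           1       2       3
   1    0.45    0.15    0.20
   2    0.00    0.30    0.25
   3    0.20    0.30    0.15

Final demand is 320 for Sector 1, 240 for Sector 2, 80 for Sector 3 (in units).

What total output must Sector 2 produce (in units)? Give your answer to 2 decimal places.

x_2 = 517.37

I − A =
  [   0.55    -0.15    -0.20]
  [   0.00     0.70    -0.25]
  [  -0.20    -0.30     0.85]
Cofactors of I−A, C_ij = (−1)^(i+j)·(minor ij) (rows/columns in the sector order above):
  C_11 = (0.70)(0.85) − (-0.25)(-0.30) = 0.5200
  C_12 = −[(0.00)(0.85) − (-0.25)(-0.20)] = 0.0500
  C_13 = (0.00)(-0.30) − (0.70)(-0.20) = 0.1400
  C_21 = −[(-0.15)(0.85) − (-0.20)(-0.30)] = 0.1875
  C_22 = (0.55)(0.85) − (-0.20)(-0.20) = 0.4275
  C_23 = −[(0.55)(-0.30) − (-0.15)(-0.20)] = 0.1950
  C_31 = (-0.15)(-0.25) − (-0.20)(0.70) = 0.1775
  C_32 = −[(0.55)(-0.25) − (-0.20)(0.00)] = 0.1375
  C_33 = (0.55)(0.70) − (-0.15)(0.00) = 0.3850
det(I−A) = Σ_j (I−A)_1j·C_1j = (0.55)(0.5200) + (-0.15)(0.0500) + (-0.20)(0.1400) = 0.2505
adj(I−A) = Cᵀ =
  [ 0.5200   0.1875   0.1775]
  [ 0.0500   0.4275   0.1375]
  [ 0.1400   0.1950   0.3850]
(I − A)⁻¹ = adj(I−A) / det(I−A) ≈
  [   2.0758     0.7485     0.7086]
  [   0.1996     1.7066     0.5489]
  [   0.5589     0.7784     1.5369]
x = (I − A)⁻¹ d = adj(I−A)·d / det(I−A), with det(I−A) = 0.2505:
  x_1 = (0.5200·320 + 0.1875·240 + 0.1775·80) / 0.2505 = 225.60 / 0.2505 ≈ 900.60
  x_2 = (0.0500·320 + 0.4275·240 + 0.1375·80) / 0.2505 = 129.60 / 0.2505 ≈ 517.37
  x_3 = (0.1400·320 + 0.1950·240 + 0.3850·80) / 0.2505 = 122.40 / 0.2505 ≈ 488.62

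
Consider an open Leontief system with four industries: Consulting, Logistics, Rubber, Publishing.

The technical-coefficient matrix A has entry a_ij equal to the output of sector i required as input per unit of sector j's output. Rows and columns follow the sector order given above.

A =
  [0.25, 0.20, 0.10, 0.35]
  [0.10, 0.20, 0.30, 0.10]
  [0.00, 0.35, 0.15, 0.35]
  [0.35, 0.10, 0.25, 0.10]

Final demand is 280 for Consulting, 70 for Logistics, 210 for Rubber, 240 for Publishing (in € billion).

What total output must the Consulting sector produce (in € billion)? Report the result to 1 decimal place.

I − A =
  [   0.75    -0.20    -0.10    -0.35]
  [  -0.10     0.80    -0.30    -0.10]
  [   0.00    -0.35     0.85    -0.35]
  [  -0.35    -0.10    -0.25     0.90]
Compute the cofactors C_ij = (−1)^(i+j)·(3×3 minor ij) of I−A; the adjugate is their transpose:
adj(I−A) = Cᵀ =
  [ 0.419750   0.230875   0.210500   0.270750]
  [ 0.134250   0.391750   0.205750   0.175750]
  [ 0.145250   0.244125   0.406000   0.241500]
  [ 0.218500   0.201125   0.217500   0.410750]
det(I−A) = Σ_j (I−A)_1j·C_1j = (0.75)(0.419750) + (-0.20)(0.134250) + (-0.10)(0.145250) + (-0.35)(0.218500) = 0.1969625
(I − A)⁻¹ = adj(I−A) / det(I−A) ≈
  [   2.1311     1.1722     1.0687     1.3746]
  [   0.6816     1.9890     1.0446     0.8923]
  [   0.7375     1.2394     2.0613     1.2261]
  [   1.1093     1.0211     1.1043     2.0854]
x = (I − A)⁻¹ d = adj(I−A)·d / det(I−A), with det(I−A) = 0.1969625:
  x_C = (0.419750·280 + 0.230875·70 + 0.210500·210 + 0.270750·240) / 0.1969625 = 242.87625 / 0.1969625 ≈ 1233.1
  x_L = (0.134250·280 + 0.391750·70 + 0.205750·210 + 0.175750·240) / 0.1969625 = 150.40 / 0.1969625 ≈ 763.6
  x_R = (0.145250·280 + 0.244125·70 + 0.406000·210 + 0.241500·240) / 0.1969625 = 200.97875 / 0.1969625 ≈ 1020.4
  x_P = (0.218500·280 + 0.201125·70 + 0.217500·210 + 0.410750·240) / 0.1969625 = 219.51375 / 0.1969625 ≈ 1114.5

x_C = 1233.1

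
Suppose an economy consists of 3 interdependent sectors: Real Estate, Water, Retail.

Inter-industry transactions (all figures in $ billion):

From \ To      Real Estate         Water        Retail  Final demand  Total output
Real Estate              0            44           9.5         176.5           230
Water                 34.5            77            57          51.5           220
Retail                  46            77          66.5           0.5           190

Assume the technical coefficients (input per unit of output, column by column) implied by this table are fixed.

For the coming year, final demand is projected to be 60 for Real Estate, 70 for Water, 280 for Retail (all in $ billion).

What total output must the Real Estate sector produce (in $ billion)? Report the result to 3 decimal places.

Technical coefficients a_ij = z_ij / X_j:
  a_11 = 0/230 = 0.00, a_21 = 34.5/230 = 0.15, a_31 = 46/230 = 0.20
  a_12 = 44/220 = 0.20, a_22 = 77/220 = 0.35, a_32 = 77/220 = 0.35
  a_13 = 9.5/190 = 0.05, a_23 = 57/190 = 0.30, a_33 = 66.5/190 = 0.35
I − A =
  [   1.00    -0.20    -0.05]
  [  -0.15     0.65    -0.30]
  [  -0.20    -0.35     0.65]
Cofactors of I−A, C_ij = (−1)^(i+j)·(minor ij) (rows/columns in the sector order above):
  C_11 = (0.65)(0.65) − (-0.30)(-0.35) = 0.3175
  C_12 = −[(-0.15)(0.65) − (-0.30)(-0.20)] = 0.1575
  C_13 = (-0.15)(-0.35) − (0.65)(-0.20) = 0.1825
  C_21 = −[(-0.20)(0.65) − (-0.05)(-0.35)] = 0.1475
  C_22 = (1.00)(0.65) − (-0.05)(-0.20) = 0.6400
  C_23 = −[(1.00)(-0.35) − (-0.20)(-0.20)] = 0.3900
  C_31 = (-0.20)(-0.30) − (-0.05)(0.65) = 0.0925
  C_32 = −[(1.00)(-0.30) − (-0.05)(-0.15)] = 0.3075
  C_33 = (1.00)(0.65) − (-0.20)(-0.15) = 0.6200
det(I−A) = Σ_j (I−A)_1j·C_1j = (1.00)(0.3175) + (-0.20)(0.1575) + (-0.05)(0.1825) = 0.276875
adj(I−A) = Cᵀ =
  [ 0.3175   0.1475   0.0925]
  [ 0.1575   0.6400   0.3075]
  [ 0.1825   0.3900   0.6200]
(I − A)⁻¹ = adj(I−A) / det(I−A) ≈
  [   1.1467     0.5327     0.3341]
  [   0.5688     2.3115     1.1106]
  [   0.6591     1.4086     2.2393]
x = (I − A)⁻¹ d = adj(I−A)·d / det(I−A), with det(I−A) = 0.276875:
  x_1 = (0.3175·60 + 0.1475·70 + 0.0925·280) / 0.276875 = 55.275 / 0.276875 ≈ 199.639
  x_2 = (0.1575·60 + 0.6400·70 + 0.3075·280) / 0.276875 = 140.35 / 0.276875 ≈ 506.907
  x_3 = (0.1825·60 + 0.3900·70 + 0.6200·280) / 0.276875 = 211.85 / 0.276875 ≈ 765.147

x_1 = 199.639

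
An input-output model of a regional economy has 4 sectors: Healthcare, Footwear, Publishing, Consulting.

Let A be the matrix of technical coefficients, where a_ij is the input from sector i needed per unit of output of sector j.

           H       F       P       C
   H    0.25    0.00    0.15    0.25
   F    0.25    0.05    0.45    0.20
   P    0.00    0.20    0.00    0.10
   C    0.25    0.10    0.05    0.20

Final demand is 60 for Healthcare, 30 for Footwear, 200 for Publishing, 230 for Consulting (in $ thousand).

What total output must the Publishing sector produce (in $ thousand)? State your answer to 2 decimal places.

x_P = 314.06

I − A =
  [   0.75     0.00    -0.15    -0.25]
  [  -0.25     0.95    -0.45    -0.20]
  [   0.00    -0.20     1.00    -0.10]
  [  -0.25    -0.10    -0.05     0.80]
Compute the cofactors C_ij = (−1)^(i+j)·(3×3 minor ij) of I−A; the adjugate is their transpose:
adj(I−A) = Cᵀ =
  [ 0.656750   0.053000   0.134125   0.235250]
  [ 0.260000   0.530000   0.290000   0.250000]
  [ 0.076250   0.115000   0.489375   0.113750]
  [ 0.242500   0.090000   0.108750   0.637500]
det(I−A) = Σ_j (I−A)_1j·C_1j = (0.75)(0.656750) + (0.00)(0.260000) + (-0.15)(0.076250) + (-0.25)(0.242500) = 0.4205
(I − A)⁻¹ = adj(I−A) / det(I−A) ≈
  [   1.5618     0.1260     0.3190     0.5595]
  [   0.6183     1.2604     0.6897     0.5945]
  [   0.1813     0.2735     1.1638     0.2705]
  [   0.5767     0.2140     0.2586     1.5161]
x = (I − A)⁻¹ d = adj(I−A)·d / det(I−A), with det(I−A) = 0.4205:
  x_H = (0.656750·60 + 0.053000·30 + 0.134125·200 + 0.235250·230) / 0.4205 = 121.9275 / 0.4205 ≈ 289.96
  x_F = (0.260000·60 + 0.530000·30 + 0.290000·200 + 0.250000·230) / 0.4205 = 147.00 / 0.4205 ≈ 349.58
  x_P = (0.076250·60 + 0.115000·30 + 0.489375·200 + 0.113750·230) / 0.4205 = 132.0625 / 0.4205 ≈ 314.06
  x_C = (0.242500·60 + 0.090000·30 + 0.108750·200 + 0.637500·230) / 0.4205 = 185.625 / 0.4205 ≈ 441.44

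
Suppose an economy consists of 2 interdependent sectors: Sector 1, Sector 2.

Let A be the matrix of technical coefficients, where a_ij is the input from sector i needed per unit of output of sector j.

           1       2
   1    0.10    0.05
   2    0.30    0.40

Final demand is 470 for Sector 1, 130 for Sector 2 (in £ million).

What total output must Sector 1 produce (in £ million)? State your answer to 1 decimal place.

x_1 = 549.5

I − A =
  [   0.90    -0.05]
  [  -0.30     0.60]
det(I−A) = (0.90)(0.60) − (-0.05)(-0.30) = 0.5250
adj(I−A) = [[0.60, 0.05], [0.30, 0.90]]
(I − A)⁻¹ = adj(I−A) / det(I−A) ≈
  [   1.1429     0.0952]
  [   0.5714     1.7143]
x = (I − A)⁻¹ d = adj(I−A)·d / det(I−A), with det(I−A) = 0.5250:
  x_1 = (0.60·470 + 0.05·130) / 0.5250 = 288.50 / 0.5250 ≈ 549.5
  x_2 = (0.30·470 + 0.90·130) / 0.5250 = 258.00 / 0.5250 ≈ 491.4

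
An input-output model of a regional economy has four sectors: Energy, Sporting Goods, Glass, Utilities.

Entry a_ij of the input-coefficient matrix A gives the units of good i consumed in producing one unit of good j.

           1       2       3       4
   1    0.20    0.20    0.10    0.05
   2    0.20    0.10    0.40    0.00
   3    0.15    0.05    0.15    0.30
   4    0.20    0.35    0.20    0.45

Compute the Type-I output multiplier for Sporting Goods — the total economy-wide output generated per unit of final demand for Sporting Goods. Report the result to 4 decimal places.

I − A =
  [   0.80    -0.20    -0.10    -0.05]
  [  -0.20     0.90    -0.40     0.00]
  [  -0.15    -0.05     0.85    -0.30]
  [  -0.20    -0.35    -0.20     0.55]
Compute the cofactors C_ij = (−1)^(i+j)·(3×3 minor ij) of I−A; the adjugate is their transpose:
adj(I−A) = Cᵀ =
  [ 0.313750   0.110125   0.109500   0.088250]
  [ 0.138500   0.301750   0.185000   0.113500]
  [ 0.154750   0.136625   0.361500   0.211250]
  [ 0.258500   0.281750   0.289000   0.535500]
det(I−A) = Σ_j (I−A)_1j·C_1j = (0.80)(0.313750) + (-0.20)(0.138500) + (-0.10)(0.154750) + (-0.05)(0.258500) = 0.1949
(I − A)⁻¹ = adj(I−A) / det(I−A) ≈
  [   1.60980     0.56503     0.56183     0.45280]
  [   0.71062     1.54823     0.94920     0.58235]
  [   0.79400     0.70100     1.85480     1.08389]
  [   1.32632     1.44561     1.48281     2.74756]
The output multiplier for sector j is the column-j sum of the Leontief inverse (I − A)⁻¹ = adj(I−A) / det(I−A).
Column 2 of adj(I−A): (0.110125, 0.301750, 0.136625, 0.281750); det(I−A) = 0.1949.
m_2 = (0.110125 + 0.301750 + 0.136625 + 0.281750) / 0.1949 = 0.83025 / 0.1949 ≈ 4.2599.

m_2 = 4.2599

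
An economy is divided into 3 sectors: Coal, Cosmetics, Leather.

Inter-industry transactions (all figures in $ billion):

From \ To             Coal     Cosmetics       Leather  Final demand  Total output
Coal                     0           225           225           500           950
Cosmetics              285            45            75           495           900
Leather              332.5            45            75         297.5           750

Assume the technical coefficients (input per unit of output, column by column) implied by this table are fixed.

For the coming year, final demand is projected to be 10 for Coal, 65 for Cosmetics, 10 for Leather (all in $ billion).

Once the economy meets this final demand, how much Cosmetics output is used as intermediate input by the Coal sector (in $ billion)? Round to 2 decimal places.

z_21 = 12.19

Technical coefficients a_ij = z_ij / X_j:
  a_11 = 0/950 = 0.00, a_21 = 285/950 = 0.30, a_31 = 332.5/950 = 0.35
  a_12 = 225/900 = 0.25, a_22 = 45/900 = 0.05, a_32 = 45/900 = 0.05
  a_13 = 225/750 = 0.30, a_23 = 75/750 = 0.10, a_33 = 75/750 = 0.10
I − A =
  [   1.00    -0.25    -0.30]
  [  -0.30     0.95    -0.10]
  [  -0.35    -0.05     0.90]
Cofactors of I−A, C_ij = (−1)^(i+j)·(minor ij) (rows/columns in the sector order above):
  C_11 = (0.95)(0.90) − (-0.10)(-0.05) = 0.8500
  C_12 = −[(-0.30)(0.90) − (-0.10)(-0.35)] = 0.3050
  C_13 = (-0.30)(-0.05) − (0.95)(-0.35) = 0.3475
  C_21 = −[(-0.25)(0.90) − (-0.30)(-0.05)] = 0.2400
  C_22 = (1.00)(0.90) − (-0.30)(-0.35) = 0.7950
  C_23 = −[(1.00)(-0.05) − (-0.25)(-0.35)] = 0.1375
  C_31 = (-0.25)(-0.10) − (-0.30)(0.95) = 0.3100
  C_32 = −[(1.00)(-0.10) − (-0.30)(-0.30)] = 0.1900
  C_33 = (1.00)(0.95) − (-0.25)(-0.30) = 0.8750
det(I−A) = Σ_j (I−A)_1j·C_1j = (1.00)(0.8500) + (-0.25)(0.3050) + (-0.30)(0.3475) = 0.6695
adj(I−A) = Cᵀ =
  [ 0.8500   0.2400   0.3100]
  [ 0.3050   0.7950   0.1900]
  [ 0.3475   0.1375   0.8750]
(I − A)⁻¹ = adj(I−A) / det(I−A) ≈
  [   1.2696     0.3585     0.4630]
  [   0.4556     1.1875     0.2838]
  [   0.5190     0.2054     1.3069]
First solve x = (I − A)⁻¹ d = adj(I−A)·d / det(I−A); in particular x_1 = (0.8500·10 + 0.2400·65 + 0.3100·10) / 0.6695 = 27.20 / 0.6695 ≈ 40.6273.
Intermediate flow from 2 to 1: z_21 = a_21 · x_1 = 0.30 × 27.20 / 0.6695 = 8.16 / 0.6695 ≈ 12.19.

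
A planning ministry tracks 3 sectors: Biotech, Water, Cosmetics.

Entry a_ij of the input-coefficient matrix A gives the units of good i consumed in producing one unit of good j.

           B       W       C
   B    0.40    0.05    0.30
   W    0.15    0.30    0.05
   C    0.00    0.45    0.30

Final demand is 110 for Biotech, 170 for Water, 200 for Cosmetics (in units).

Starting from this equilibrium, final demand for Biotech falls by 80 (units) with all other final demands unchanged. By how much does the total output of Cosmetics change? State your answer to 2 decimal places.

Δx_C = -21.18

I − A =
  [   0.60    -0.05    -0.30]
  [  -0.15     0.70    -0.05]
  [   0.00    -0.45     0.70]
Cofactors of I−A, C_ij = (−1)^(i+j)·(minor ij) (rows/columns in the sector order above):
  C_11 = (0.70)(0.70) − (-0.05)(-0.45) = 0.4675
  C_12 = −[(-0.15)(0.70) − (-0.05)(0.00)] = 0.1050
  C_13 = (-0.15)(-0.45) − (0.70)(0.00) = 0.0675
  C_21 = −[(-0.05)(0.70) − (-0.30)(-0.45)] = 0.1700
  C_22 = (0.60)(0.70) − (-0.30)(0.00) = 0.4200
  C_23 = −[(0.60)(-0.45) − (-0.05)(0.00)] = 0.2700
  C_31 = (-0.05)(-0.05) − (-0.30)(0.70) = 0.2125
  C_32 = −[(0.60)(-0.05) − (-0.30)(-0.15)] = 0.0750
  C_33 = (0.60)(0.70) − (-0.05)(-0.15) = 0.4125
det(I−A) = Σ_j (I−A)_1j·C_1j = (0.60)(0.4675) + (-0.05)(0.1050) + (-0.30)(0.0675) = 0.2550
adj(I−A) = Cᵀ =
  [ 0.4675   0.1700   0.2125]
  [ 0.1050   0.4200   0.0750]
  [ 0.0675   0.2700   0.4125]
(I − A)⁻¹ = adj(I−A) / det(I−A) ≈
  [   1.8333     0.6667     0.8333]
  [   0.4118     1.6471     0.2941]
  [   0.2647     1.0588     1.6176]
Δx = (I − A)⁻¹ Δd with Δd having -80 in the Biotech component and 0 elsewhere.
So Δx_C = L_CB · (-80), where L_CB = adj(I−A)_CB / det(I−A) = 0.0675 / 0.2550.
Δx_C = 0.0675 × (-80) / 0.2550 = -5.40 / 0.2550 ≈ -21.18.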